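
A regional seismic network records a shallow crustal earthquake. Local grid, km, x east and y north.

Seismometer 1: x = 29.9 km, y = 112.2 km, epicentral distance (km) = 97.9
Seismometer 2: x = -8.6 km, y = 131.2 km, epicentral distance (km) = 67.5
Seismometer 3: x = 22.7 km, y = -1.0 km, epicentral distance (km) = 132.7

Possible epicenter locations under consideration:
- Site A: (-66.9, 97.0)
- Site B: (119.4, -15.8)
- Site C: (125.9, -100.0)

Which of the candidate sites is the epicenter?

Site A

For each candidate, compare |candidate − station| to the reported distance:
Site A: residuals Seismometer 1 0.1, Seismometer 2 0.1, Seismometer 3 0.1 → max 0.1 km
Site B: residuals Seismometer 1 58.3, Seismometer 2 127.4, Seismometer 3 34.9 → max 127.4 km
Site C: residuals Seismometer 1 135.0, Seismometer 2 200.0, Seismometer 3 10.3 → max 200.0 km
Only Site A has all residuals ≈ 0.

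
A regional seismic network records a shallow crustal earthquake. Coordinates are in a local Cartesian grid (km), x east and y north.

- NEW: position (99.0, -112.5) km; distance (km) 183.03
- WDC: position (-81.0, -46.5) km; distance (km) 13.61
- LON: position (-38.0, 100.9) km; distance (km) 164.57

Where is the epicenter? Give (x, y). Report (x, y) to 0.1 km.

(-76.1, -59.2)

Circle about each station: (x − 99.0)² + (y + 112.5)² = 183.03²; (x + 81.0)² + (y + 46.5)² = 13.61²; (x + 38.0)² + (y − 100.9)² = 164.57².
Subtracting pairs of circle equations eliminates x²+y² and gives linear equations (the radical axes):
-360.0 x + 132.0 y = 19580.75
-274.0 x + 426.8 y = -4415.74
Solving the 2×2 system: x ≈ -76.1, y ≈ -59.2 km.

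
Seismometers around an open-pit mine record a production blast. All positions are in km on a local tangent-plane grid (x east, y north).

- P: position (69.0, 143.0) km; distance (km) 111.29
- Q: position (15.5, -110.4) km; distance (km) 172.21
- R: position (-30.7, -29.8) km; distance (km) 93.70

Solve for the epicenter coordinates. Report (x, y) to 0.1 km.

Circle about each station: (x − 69.0)² + (y − 143.0)² = 111.29²; (x − 15.5)² + (y + 110.4)² = 172.21²; (x + 30.7)² + (y + 29.8)² = 93.70².
Subtracting the P equation from the Q and R equations removes the quadratic terms:
-107.0 x − 506.8 y = -30052.41
-199.4 x − 345.6 y = -19773.70
Solving the 2×2 system: x ≈ -5.7, y ≈ 60.5 km.

x ≈ -5.7 km, y ≈ 60.5 km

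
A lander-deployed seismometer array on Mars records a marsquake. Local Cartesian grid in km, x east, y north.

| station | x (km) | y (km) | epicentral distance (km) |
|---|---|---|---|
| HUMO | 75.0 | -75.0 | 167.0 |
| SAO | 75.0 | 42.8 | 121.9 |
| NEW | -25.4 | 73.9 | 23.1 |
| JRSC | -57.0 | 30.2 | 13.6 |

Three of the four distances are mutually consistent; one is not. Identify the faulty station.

NEW

Solve using three stations at a time. Using HUMO, SAO, JRSC (subtract circle equations pairwise → linear system) gives (x, y) ≈ (-46.8, 39.2).
Distances from that point to each station vs reported:
  HUMO: calculated 167.0 vs reported 167.0 → residual 0.0 km
  SAO: calculated 121.9 vs reported 121.9 → residual 0.0 km
  NEW: calculated 40.8 vs reported 23.1 → residual 17.7 km
  JRSC: calculated 13.6 vs reported 13.6 → residual 0.0 km
HUMO, SAO, JRSC are mutually consistent (residuals ≈ 0); NEW is off by 17.7 km.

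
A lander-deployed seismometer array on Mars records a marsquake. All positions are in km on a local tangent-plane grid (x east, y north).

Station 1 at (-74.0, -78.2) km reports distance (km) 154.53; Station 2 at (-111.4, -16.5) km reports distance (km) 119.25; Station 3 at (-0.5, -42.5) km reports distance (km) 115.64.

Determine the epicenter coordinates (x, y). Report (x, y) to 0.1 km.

-28.9 km east, 69.6 km north

Circle about each station: (x + 74.0)² + (y + 78.2)² = 154.53²; (x + 111.4)² + (y + 16.5)² = 119.25²; (x + 0.5)² + (y + 42.5)² = 115.64².
Subtracting the Station 1 equation from the Station 2 and Station 3 equations removes the quadratic terms:
-74.8 x + 123.4 y = 10749.93
147.0 x + 71.4 y = 722.17
Solving the 2×2 system: x ≈ -28.9, y ≈ 69.6 km.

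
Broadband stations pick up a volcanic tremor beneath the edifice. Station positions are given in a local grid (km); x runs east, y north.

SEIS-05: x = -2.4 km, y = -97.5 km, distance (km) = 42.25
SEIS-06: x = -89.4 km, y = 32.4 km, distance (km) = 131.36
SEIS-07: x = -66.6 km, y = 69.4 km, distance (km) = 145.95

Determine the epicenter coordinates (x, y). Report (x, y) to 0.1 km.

7.4 km east, -56.4 km north

Circle about each station: (x + 2.4)² + (y + 97.5)² = 42.25²; (x + 89.4)² + (y − 32.4)² = 131.36²; (x + 66.6)² + (y − 69.4)² = 145.95².
Subtracting the SEIS-05 equation from the SEIS-06 and SEIS-07 equations removes the quadratic terms:
-174.0 x + 259.8 y = -15940.28
-128.4 x + 333.8 y = -19776.43
Solving the 2×2 system: x ≈ 7.4, y ≈ -56.4 km.
Check against SEIS-05 (with the unrounded x, y): √((x + 2.4)²+(y + 97.5)²) = 42.25 ≈ 42.25 km. ✓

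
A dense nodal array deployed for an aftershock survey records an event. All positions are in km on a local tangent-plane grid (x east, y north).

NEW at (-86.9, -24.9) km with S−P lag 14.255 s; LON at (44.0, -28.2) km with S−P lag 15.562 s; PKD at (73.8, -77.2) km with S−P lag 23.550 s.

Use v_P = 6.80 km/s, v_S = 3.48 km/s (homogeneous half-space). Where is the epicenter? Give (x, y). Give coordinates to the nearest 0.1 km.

(-26.9, 57.1)

Distance from S−P lag: d = Δt · v_P v_S / (v_P − v_S) = Δt · (6.80·3.48)/(6.80−3.48) ≈ 7.1277·Δt.
So d_NEW = 101.61, d_LON = 110.92, d_PKD = 167.86 km.
Circle about each station: (x + 86.9)² + (y + 24.9)² = 101.61²; (x − 44.0)² + (y + 28.2)² = 110.92²; (x − 73.8)² + (y + 77.2)² = 167.86².
Subtracting pairs of circle equations eliminates x²+y² and gives linear equations (the radical axes):
261.8 x − 6.6 y = -7419.03
321.4 x − 104.6 y = -14617.73
Solving the 2×2 system: x ≈ -26.9, y ≈ 57.1 km.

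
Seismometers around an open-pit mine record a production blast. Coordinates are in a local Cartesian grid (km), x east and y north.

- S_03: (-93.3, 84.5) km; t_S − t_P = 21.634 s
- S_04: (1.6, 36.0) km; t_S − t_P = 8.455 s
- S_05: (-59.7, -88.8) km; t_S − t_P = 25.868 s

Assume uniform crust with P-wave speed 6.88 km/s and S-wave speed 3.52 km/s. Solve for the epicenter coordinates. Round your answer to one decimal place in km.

Distance from S−P lag: d = Δt · v_P v_S / (v_P − v_S) = Δt · (6.88·3.52)/(6.88−3.52) ≈ 7.2076·Δt.
So d_S_03 = 155.93, d_S_04 = 60.94, d_S_05 = 186.45 km.
Circle about each station: (x + 93.3)² + (y − 84.5)² = 155.93²; (x − 1.6)² + (y − 36.0)² = 60.94²; (x + 59.7)² + (y + 88.8)² = 186.45².
Subtracting the S_03 equation from the S_04 and S_05 equations removes the quadratic terms:
189.8 x − 97.0 y = 6053.90
67.2 x − 346.6 y = -14845.05
Solving the 2×2 system: x ≈ 59.7, y ≈ 54.4 km.

59.7 km east, 54.4 km north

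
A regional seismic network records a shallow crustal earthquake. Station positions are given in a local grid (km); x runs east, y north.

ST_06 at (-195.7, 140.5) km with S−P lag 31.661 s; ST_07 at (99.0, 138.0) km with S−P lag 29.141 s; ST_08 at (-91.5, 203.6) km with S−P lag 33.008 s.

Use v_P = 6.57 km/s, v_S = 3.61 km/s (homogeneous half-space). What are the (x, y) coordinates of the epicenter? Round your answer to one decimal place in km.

Distance from S−P lag: d = Δt · v_P v_S / (v_P − v_S) = Δt · (6.57·3.61)/(6.57−3.61) ≈ 8.0127·Δt.
So d_ST_06 = 253.69, d_ST_07 = 233.50, d_ST_08 = 264.48 km.
Circle about each station: (x + 195.7)² + (y − 140.5)² = 253.69²; (x − 99.0)² + (y − 138.0)² = 233.50²; (x + 91.5)² + (y − 203.6)² = 264.48².
Subtracting the ST_06 equation from the ST_07 and ST_08 equations removes the quadratic terms:
589.4 x − 5.0 y = -19357.37
208.4 x + 126.2 y = -13804.58
Solving the 2×2 system: x ≈ -33.3, y ≈ -54.4 km.

-33.3 km east, -54.4 km north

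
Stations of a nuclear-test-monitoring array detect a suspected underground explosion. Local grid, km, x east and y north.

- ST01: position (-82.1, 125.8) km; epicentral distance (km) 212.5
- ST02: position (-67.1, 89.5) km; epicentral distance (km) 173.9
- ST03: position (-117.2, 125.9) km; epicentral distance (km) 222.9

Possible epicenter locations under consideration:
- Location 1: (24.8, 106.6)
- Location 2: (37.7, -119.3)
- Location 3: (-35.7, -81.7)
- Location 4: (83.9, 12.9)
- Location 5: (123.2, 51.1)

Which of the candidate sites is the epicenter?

Location 3

For each candidate, compare |candidate − station| to the reported distance:
Location 1: residuals ST01 103.9, ST02 80.4, ST03 79.6 → max 103.9 km
Location 2: residuals ST01 60.3, ST02 59.7, ST03 67.1 → max 67.1 km
Location 3: residuals ST01 0.1, ST02 0.2, ST03 0.1 → max 0.2 km
Location 4: residuals ST01 11.7, ST02 4.6, ST03 7.8 → max 11.7 km
Location 5: residuals ST01 6.0, ST02 20.2, ST03 28.9 → max 28.9 km
Only Location 3 has all residuals ≈ 0.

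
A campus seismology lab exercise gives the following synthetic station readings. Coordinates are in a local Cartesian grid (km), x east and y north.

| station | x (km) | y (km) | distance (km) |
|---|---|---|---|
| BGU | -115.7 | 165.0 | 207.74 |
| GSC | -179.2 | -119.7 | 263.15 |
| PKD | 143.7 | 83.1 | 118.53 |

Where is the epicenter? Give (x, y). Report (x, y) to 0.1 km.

(39.4, 26.8)

Circle about each station: (x + 115.7)² + (y − 165.0)² = 207.74²; (x + 179.2)² + (y + 119.7)² = 263.15²; (x − 143.7)² + (y − 83.1)² = 118.53².
Subtracting the BGU equation from the GSC and PKD equations removes the quadratic terms:
-127.0 x − 569.4 y = -20262.77
518.8 x − 163.8 y = 16050.36
Solving the 2×2 system: x ≈ 39.4, y ≈ 26.8 km.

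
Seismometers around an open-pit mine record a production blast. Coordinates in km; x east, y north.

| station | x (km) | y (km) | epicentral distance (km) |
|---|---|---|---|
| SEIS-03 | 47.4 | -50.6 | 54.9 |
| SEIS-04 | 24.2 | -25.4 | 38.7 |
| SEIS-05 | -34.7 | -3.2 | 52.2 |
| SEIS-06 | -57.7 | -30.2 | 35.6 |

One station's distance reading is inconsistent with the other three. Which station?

SEIS-06

Solve using three stations at a time. Using SEIS-03, SEIS-04, SEIS-05 (subtract circle equations pairwise → linear system) gives (x, y) ≈ (-7.4, -47.7).
Distances from that point to each station vs reported:
  SEIS-03: calculated 54.9 vs reported 54.9 → residual 0.0 km
  SEIS-04: calculated 38.7 vs reported 38.7 → residual 0.0 km
  SEIS-05: calculated 52.2 vs reported 52.2 → residual 0.0 km
  SEIS-06: calculated 53.2 vs reported 35.6 → residual 17.6 km
SEIS-03, SEIS-04, SEIS-05 are mutually consistent (residuals ≈ 0); SEIS-06 is off by 17.6 km.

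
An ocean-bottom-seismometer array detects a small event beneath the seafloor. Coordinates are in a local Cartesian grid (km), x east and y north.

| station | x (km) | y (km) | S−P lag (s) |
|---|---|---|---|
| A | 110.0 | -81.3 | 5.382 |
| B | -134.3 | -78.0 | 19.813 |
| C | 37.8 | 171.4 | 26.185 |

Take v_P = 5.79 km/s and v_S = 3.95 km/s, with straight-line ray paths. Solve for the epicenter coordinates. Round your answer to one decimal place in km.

x ≈ 101.9 km, y ≈ -147.7 km

Distance from S−P lag: d = Δt · v_P v_S / (v_P − v_S) = Δt · (5.79·3.95)/(5.79−3.95) ≈ 12.4296·Δt.
So d_A = 66.90, d_B = 246.27, d_C = 325.47 km.
Circle about each station: (x − 110.0)² + (y + 81.3)² = 66.90²; (x + 134.3)² + (y + 78.0)² = 246.27²; (x − 37.8)² + (y − 171.4)² = 325.47².
Subtracting the A equation from the B and C equations removes the quadratic terms:
-488.6 x + 6.6 y = -50762.50
-144.4 x + 505.4 y = -89358.00
Solving the 2×2 system: x ≈ 101.9, y ≈ -147.7 km.
Check against A (with the unrounded x, y): √((x − 110.0)²+(y + 81.3)²) = 66.88 ≈ 66.90 km. ✓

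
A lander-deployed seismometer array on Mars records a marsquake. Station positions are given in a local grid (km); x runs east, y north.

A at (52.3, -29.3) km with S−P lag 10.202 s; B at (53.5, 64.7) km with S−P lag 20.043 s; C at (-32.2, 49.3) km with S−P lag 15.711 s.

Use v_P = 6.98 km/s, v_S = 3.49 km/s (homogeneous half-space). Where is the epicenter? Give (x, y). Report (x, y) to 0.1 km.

Distance from S−P lag: d = Δt · v_P v_S / (v_P − v_S) = Δt · (6.98·3.49)/(6.98−3.49) ≈ 6.9800·Δt.
So d_A = 71.21, d_B = 139.90, d_C = 109.66 km.
Circle about each station: (x − 52.3)² + (y + 29.3)² = 71.21²; (x − 53.5)² + (y − 64.7)² = 139.90²; (x + 32.2)² + (y − 49.3)² = 109.66².
Subtracting the A equation from the B and C equations removes the quadratic terms:
2.4 x + 188.0 y = -11046.59
-169.0 x + 157.2 y = -7080.90
Solving the 2×2 system: x ≈ -12.6, y ≈ -58.6 km.
Check against A (with the unrounded x, y): √((x − 52.3)²+(y + 29.3)²) = 71.21 ≈ 71.21 km. ✓

-12.6 km east, -58.6 km north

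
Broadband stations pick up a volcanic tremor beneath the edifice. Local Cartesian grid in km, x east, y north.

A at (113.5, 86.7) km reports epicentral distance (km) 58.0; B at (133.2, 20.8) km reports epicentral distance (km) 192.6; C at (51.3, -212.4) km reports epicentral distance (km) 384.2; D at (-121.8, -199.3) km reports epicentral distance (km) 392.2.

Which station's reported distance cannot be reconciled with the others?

A

Solve using three stations at a time. Using B, C, D (subtract circle equations pairwise → linear system) gives (x, y) ≈ (11.1, 169.6).
Distances from that point to each station vs reported:
  A: calculated 131.8 vs reported 58.0 → residual 73.8 km
  B: calculated 192.5 vs reported 192.6 → residual 0.1 km
  C: calculated 384.2 vs reported 384.2 → residual 0.0 km
  D: calculated 392.2 vs reported 392.2 → residual 0.0 km
B, C, D are mutually consistent (residuals ≈ 0); A is off by 73.8 km.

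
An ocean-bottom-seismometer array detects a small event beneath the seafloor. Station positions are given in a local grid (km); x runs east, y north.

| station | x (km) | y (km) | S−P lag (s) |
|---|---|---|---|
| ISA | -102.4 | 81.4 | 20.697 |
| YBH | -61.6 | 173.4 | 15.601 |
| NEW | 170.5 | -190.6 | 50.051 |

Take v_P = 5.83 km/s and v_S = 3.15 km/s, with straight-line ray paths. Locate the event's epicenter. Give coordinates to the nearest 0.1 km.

x ≈ 33.0 km, y ≈ 123.6 km

Distance from S−P lag: d = Δt · v_P v_S / (v_P − v_S) = Δt · (5.83·3.15)/(5.83−3.15) ≈ 6.8524·Δt.
So d_ISA = 141.82, d_YBH = 106.90, d_NEW = 342.97 km.
Circle about each station: (x + 102.4)² + (y − 81.4)² = 141.82²; (x + 61.6)² + (y − 173.4)² = 106.90²; (x − 170.5)² + (y + 190.6)² = 342.97².
Subtracting the ISA equation from the YBH and NEW equations removes the quadratic terms:
81.6 x + 184.0 y = 25435.70
545.8 x − 544.0 y = -49228.62
Solving the 2×2 system: x ≈ 33.0, y ≈ 123.6 km.
Check against ISA (with the unrounded x, y): √((x + 102.4)²+(y − 81.4)²) = 141.82 ≈ 141.82 km. ✓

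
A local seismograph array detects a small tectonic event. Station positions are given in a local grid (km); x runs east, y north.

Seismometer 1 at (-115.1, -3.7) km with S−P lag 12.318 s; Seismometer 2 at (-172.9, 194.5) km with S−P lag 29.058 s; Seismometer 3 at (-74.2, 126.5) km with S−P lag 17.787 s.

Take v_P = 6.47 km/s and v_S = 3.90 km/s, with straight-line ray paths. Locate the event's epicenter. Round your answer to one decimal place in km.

(2.9, -30.2)

Distance from S−P lag: d = Δt · v_P v_S / (v_P − v_S) = Δt · (6.47·3.90)/(6.47−3.90) ≈ 9.8183·Δt.
So d_Seismometer 1 = 120.94, d_Seismometer 2 = 285.30, d_Seismometer 3 = 174.64 km.
Circle about each station: (x + 115.1)² + (y + 3.7)² = 120.94²; (x + 172.9)² + (y − 194.5)² = 285.30²; (x + 74.2)² + (y − 126.5)² = 174.64².
Subtracting pairs of circle equations eliminates x²+y² and gives linear equations (the radical axes):
-115.6 x + 396.4 y = -12306.65
81.8 x + 260.4 y = -7626.46
Solving the 2×2 system: x ≈ 2.9, y ≈ -30.2 km.
Check against Seismometer 1 (with the unrounded x, y): √((x + 115.1)²+(y + 3.7)²) = 120.94 ≈ 120.94 km. ✓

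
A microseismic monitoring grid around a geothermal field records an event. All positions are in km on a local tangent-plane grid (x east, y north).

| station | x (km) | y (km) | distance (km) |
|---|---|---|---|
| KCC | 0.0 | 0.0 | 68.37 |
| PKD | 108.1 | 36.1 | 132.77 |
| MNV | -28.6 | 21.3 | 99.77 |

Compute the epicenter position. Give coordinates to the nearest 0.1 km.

x ≈ 21.8 km, y ≈ -64.8 km

Circle about each station: x² + y² = 68.37²; (x − 108.1)² + (y − 36.1)² = 132.77²; (x + 28.6)² + (y − 21.3)² = 99.77².
Subtracting pairs of circle equations eliminates x²+y² and gives linear equations (the radical axes):
216.2 x + 72.2 y = 35.40
-57.2 x + 42.6 y = -4007.95
Solving the 2×2 system: x ≈ 21.8, y ≈ -64.8 km.
Check against KCC (with the unrounded x, y): √(x²+y²) = 68.37 ≈ 68.37 km. ✓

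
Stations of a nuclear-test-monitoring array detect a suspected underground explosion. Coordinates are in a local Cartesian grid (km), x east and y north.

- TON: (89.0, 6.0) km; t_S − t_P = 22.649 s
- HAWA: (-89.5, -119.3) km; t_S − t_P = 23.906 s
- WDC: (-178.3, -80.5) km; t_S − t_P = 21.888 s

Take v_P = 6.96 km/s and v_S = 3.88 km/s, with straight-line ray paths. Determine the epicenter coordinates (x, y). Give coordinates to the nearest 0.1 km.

Distance from S−P lag: d = Δt · v_P v_S / (v_P − v_S) = Δt · (6.96·3.88)/(6.96−3.88) ≈ 8.7678·Δt.
So d_TON = 198.58, d_HAWA = 209.60, d_WDC = 191.91 km.
Circle about each station: (x − 89.0)² + (y − 6.0)² = 198.58²; (x + 89.5)² + (y + 119.3)² = 209.60²; (x + 178.3)² + (y + 80.5)² = 191.91².
Subtracting the TON equation from the HAWA and WDC equations removes the quadratic terms:
-357.0 x − 250.6 y = 9787.60
-534.6 x − 173.0 y = 32918.71
Solving the 2×2 system: x ≈ -90.8, y ≈ 90.3 km.

(-90.8, 90.3)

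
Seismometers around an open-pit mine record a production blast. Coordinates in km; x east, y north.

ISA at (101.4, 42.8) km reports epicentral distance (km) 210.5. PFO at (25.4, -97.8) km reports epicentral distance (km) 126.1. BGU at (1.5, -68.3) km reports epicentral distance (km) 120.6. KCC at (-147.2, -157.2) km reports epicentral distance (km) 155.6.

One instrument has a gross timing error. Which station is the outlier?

Solve using three stations at a time. Using ISA, BGU, KCC (subtract circle equations pairwise → linear system) gives (x, y) ≈ (-103.2, -7.7).
Distances from that point to each station vs reported:
  ISA: calculated 210.7 vs reported 210.5 → residual 0.2 km
  PFO: calculated 157.0 vs reported 126.1 → residual 30.9 km
  BGU: calculated 120.9 vs reported 120.6 → residual 0.3 km
  KCC: calculated 155.9 vs reported 155.6 → residual 0.3 km
ISA, BGU, KCC are mutually consistent (residuals ≈ 0); PFO is off by 30.9 km.

PFO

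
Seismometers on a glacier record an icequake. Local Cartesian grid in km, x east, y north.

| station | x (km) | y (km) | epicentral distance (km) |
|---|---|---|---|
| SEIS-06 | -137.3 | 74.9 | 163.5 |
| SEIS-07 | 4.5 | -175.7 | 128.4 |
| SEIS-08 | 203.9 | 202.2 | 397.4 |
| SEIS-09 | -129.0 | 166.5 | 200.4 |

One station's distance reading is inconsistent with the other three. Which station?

Solve using three stations at a time. Using SEIS-06, SEIS-07, SEIS-08 (subtract circle equations pairwise → linear system) gives (x, y) ≈ (-78.3, -77.6).
Distances from that point to each station vs reported:
  SEIS-06: calculated 163.5 vs reported 163.5 → residual 0.0 km
  SEIS-07: calculated 128.4 vs reported 128.4 → residual 0.0 km
  SEIS-08: calculated 397.4 vs reported 397.4 → residual 0.0 km
  SEIS-09: calculated 249.3 vs reported 200.4 → residual 48.9 km
SEIS-06, SEIS-07, SEIS-08 are mutually consistent (residuals ≈ 0); SEIS-09 is off by 48.9 km.

SEIS-09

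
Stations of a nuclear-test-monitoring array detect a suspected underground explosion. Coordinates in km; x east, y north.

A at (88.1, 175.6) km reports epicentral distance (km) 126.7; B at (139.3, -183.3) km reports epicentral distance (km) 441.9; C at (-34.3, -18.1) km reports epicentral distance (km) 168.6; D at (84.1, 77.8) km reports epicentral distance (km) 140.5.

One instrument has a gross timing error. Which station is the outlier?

B

Solve using three stations at a time. Using A, C, D (subtract circle equations pairwise → linear system) gives (x, y) ≈ (-36.2, 150.6).
Distances from that point to each station vs reported:
  A: calculated 126.8 vs reported 126.7 → residual 0.1 km
  B: calculated 377.2 vs reported 441.9 → residual 64.7 km
  C: calculated 168.7 vs reported 168.6 → residual 0.1 km
  D: calculated 140.6 vs reported 140.5 → residual 0.1 km
A, C, D are mutually consistent (residuals ≈ 0); B is off by 64.7 km.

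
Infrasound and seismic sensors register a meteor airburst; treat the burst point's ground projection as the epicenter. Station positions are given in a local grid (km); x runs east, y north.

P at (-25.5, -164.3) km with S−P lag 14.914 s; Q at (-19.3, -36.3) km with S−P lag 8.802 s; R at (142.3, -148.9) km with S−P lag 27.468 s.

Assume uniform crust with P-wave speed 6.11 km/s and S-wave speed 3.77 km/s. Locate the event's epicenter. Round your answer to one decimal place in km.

-105.8 km east, -41.4 km north

Distance from S−P lag: d = Δt · v_P v_S / (v_P − v_S) = Δt · (6.11·3.77)/(6.11−3.77) ≈ 9.8439·Δt.
So d_P = 146.81, d_Q = 86.65, d_R = 270.39 km.
Circle about each station: (x + 25.5)² + (y + 164.3)² = 146.81²; (x + 19.3)² + (y + 36.3)² = 86.65²; (x − 142.3)² + (y + 148.9)² = 270.39².
Subtracting the P equation from the Q and R equations removes the quadratic terms:
12.4 x + 256.0 y = -11909.61
335.6 x + 30.8 y = -36781.82
Solving the 2×2 system: x ≈ -105.8, y ≈ -41.4 km.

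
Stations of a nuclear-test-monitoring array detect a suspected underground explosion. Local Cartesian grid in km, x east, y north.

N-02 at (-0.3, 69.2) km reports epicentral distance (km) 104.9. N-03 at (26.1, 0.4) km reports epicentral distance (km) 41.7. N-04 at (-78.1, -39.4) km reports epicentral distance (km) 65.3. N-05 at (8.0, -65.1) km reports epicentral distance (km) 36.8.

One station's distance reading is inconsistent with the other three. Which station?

Solve using three stations at a time. Using N-02, N-04, N-05 (subtract circle equations pairwise → linear system) gives (x, y) ≈ (-13.0, -34.9).
Distances from that point to each station vs reported:
  N-02: calculated 104.9 vs reported 104.9 → residual 0.0 km
  N-03: calculated 52.7 vs reported 41.7 → residual 11.0 km
  N-04: calculated 65.3 vs reported 65.3 → residual 0.0 km
  N-05: calculated 36.8 vs reported 36.8 → residual 0.0 km
N-02, N-04, N-05 are mutually consistent (residuals ≈ 0); N-03 is off by 11.0 km.

N-03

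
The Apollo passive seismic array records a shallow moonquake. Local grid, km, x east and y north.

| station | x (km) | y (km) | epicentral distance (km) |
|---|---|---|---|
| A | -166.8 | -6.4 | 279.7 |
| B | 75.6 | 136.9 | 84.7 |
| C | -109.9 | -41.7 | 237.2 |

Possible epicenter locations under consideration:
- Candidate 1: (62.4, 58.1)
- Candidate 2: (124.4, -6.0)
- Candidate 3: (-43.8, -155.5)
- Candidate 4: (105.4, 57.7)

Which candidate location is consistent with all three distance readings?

For each candidate, compare |candidate − station| to the reported distance:
Candidate 1: residuals A 41.6, B 4.8, C 38.1 → max 41.6 km
Candidate 2: residuals A 11.5, B 66.3, C 0.2 → max 66.3 km
Candidate 3: residuals A 86.4, B 231.1, C 105.6 → max 231.1 km
Candidate 4: residuals A 0.1, B 0.1, C 0.1 → max 0.1 km
Only Candidate 4 has all residuals ≈ 0.

Candidate 4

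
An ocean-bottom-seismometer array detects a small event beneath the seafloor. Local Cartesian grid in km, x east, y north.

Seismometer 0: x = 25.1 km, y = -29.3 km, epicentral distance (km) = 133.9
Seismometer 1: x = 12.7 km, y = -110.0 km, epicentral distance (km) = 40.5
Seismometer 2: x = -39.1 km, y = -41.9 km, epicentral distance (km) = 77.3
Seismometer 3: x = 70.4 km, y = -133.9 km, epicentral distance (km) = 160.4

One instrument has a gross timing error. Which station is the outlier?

Seismometer 1

Solve using three stations at a time. Using Seismometer 0, Seismometer 2, Seismometer 3 (subtract circle equations pairwise → linear system) gives (x, y) ≈ (-86.9, -102.7).
Distances from that point to each station vs reported:
  Seismometer 0: calculated 133.9 vs reported 133.9 → residual 0.0 km
  Seismometer 1: calculated 99.9 vs reported 40.5 → residual 59.4 km
  Seismometer 2: calculated 77.3 vs reported 77.3 → residual 0.0 km
  Seismometer 3: calculated 160.4 vs reported 160.4 → residual 0.0 km
Seismometer 0, Seismometer 2, Seismometer 3 are mutually consistent (residuals ≈ 0); Seismometer 1 is off by 59.4 km.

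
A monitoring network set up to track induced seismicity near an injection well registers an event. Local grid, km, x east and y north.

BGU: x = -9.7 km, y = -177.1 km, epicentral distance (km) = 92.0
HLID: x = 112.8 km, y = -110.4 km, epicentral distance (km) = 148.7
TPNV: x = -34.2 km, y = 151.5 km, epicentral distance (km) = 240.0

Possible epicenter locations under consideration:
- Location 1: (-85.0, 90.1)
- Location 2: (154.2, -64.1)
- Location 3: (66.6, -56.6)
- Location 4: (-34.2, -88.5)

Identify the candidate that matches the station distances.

For each candidate, compare |candidate − station| to the reported distance:
Location 1: residuals BGU 185.6, HLID 132.9, TPNV 160.3 → max 185.6 km
Location 2: residuals BGU 107.1, HLID 86.6, TPNV 46.3 → max 107.1 km
Location 3: residuals BGU 50.6, HLID 77.8, TPNV 8.8 → max 77.8 km
Location 4: residuals BGU 0.1, HLID 0.1, TPNV 0.0 → max 0.1 km
Only Location 4 has all residuals ≈ 0.

Location 4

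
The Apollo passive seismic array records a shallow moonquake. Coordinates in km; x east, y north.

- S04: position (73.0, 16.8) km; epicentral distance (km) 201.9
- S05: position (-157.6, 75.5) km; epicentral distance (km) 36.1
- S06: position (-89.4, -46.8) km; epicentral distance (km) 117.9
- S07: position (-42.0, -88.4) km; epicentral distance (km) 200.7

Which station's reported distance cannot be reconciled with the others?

Solve using three stations at a time. Using S04, S05, S06 (subtract circle equations pairwise → linear system) gives (x, y) ≈ (-122.7, 66.3).
Distances from that point to each station vs reported:
  S04: calculated 201.9 vs reported 201.9 → residual 0.0 km
  S05: calculated 36.1 vs reported 36.1 → residual 0.0 km
  S06: calculated 117.9 vs reported 117.9 → residual 0.0 km
  S07: calculated 174.5 vs reported 200.7 → residual 26.2 km
S04, S05, S06 are mutually consistent (residuals ≈ 0); S07 is off by 26.2 km.

S07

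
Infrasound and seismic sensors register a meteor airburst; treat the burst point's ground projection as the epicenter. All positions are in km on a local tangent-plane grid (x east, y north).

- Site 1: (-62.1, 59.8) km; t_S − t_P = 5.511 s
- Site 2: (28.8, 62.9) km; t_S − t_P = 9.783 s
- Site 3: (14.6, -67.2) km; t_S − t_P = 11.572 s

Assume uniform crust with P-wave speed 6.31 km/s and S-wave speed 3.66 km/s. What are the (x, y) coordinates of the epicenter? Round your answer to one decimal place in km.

Distance from S−P lag: d = Δt · v_P v_S / (v_P − v_S) = Δt · (6.31·3.66)/(6.31−3.66) ≈ 8.7149·Δt.
So d_Site 1 = 48.03, d_Site 2 = 85.26, d_Site 3 = 100.85 km.
Circle about each station: (x + 62.1)² + (y − 59.8)² = 48.03²; (x − 28.8)² + (y − 62.9)² = 85.26²; (x − 14.6)² + (y + 67.2)² = 100.85².
Subtracting the Site 1 equation from the Site 2 and Site 3 equations removes the quadratic terms:
181.8 x + 6.2 y = -7608.99
153.4 x − 254.0 y = -10567.29
Solving the 2×2 system: x ≈ -42.4, y ≈ 16.0 km.

(-42.4, 16.0)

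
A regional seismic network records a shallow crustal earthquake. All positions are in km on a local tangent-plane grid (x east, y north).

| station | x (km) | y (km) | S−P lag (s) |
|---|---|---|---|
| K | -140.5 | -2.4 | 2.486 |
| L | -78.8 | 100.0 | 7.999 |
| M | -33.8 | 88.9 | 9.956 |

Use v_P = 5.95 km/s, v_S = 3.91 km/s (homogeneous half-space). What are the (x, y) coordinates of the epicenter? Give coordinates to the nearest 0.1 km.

Distance from S−P lag: d = Δt · v_P v_S / (v_P − v_S) = Δt · (5.95·3.91)/(5.95−3.91) ≈ 11.4042·Δt.
So d_K = 28.35, d_L = 91.22, d_M = 113.54 km.
Circle about each station: (x + 140.5)² + (y + 2.4)² = 28.35²; (x + 78.8)² + (y − 100.0)² = 91.22²; (x + 33.8)² + (y − 88.9)² = 113.54².
Subtracting pairs of circle equations eliminates x²+y² and gives linear equations (the radical axes):
123.4 x + 204.8 y = -11053.94
213.4 x + 182.6 y = -22787.97
Solving the 2×2 system: x ≈ -125.1, y ≈ 21.4 km.

x ≈ -125.1 km, y ≈ 21.4 km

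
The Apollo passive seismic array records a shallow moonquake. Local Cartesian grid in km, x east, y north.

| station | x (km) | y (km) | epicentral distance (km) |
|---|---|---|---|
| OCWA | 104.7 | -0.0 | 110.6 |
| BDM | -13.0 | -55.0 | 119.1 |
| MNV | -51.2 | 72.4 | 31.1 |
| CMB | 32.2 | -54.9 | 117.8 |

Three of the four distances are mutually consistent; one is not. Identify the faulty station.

Solve using three stations at a time. Using OCWA, BDM, CMB (subtract circle equations pairwise → linear system) gives (x, y) ≈ (12.8, 61.1).
Distances from that point to each station vs reported:
  OCWA: calculated 110.4 vs reported 110.6 → residual 0.2 km
  BDM: calculated 118.9 vs reported 119.1 → residual 0.2 km
  MNV: calculated 64.9 vs reported 31.1 → residual 33.8 km
  CMB: calculated 117.6 vs reported 117.8 → residual 0.2 km
OCWA, BDM, CMB are mutually consistent (residuals ≈ 0); MNV is off by 33.8 km.

MNV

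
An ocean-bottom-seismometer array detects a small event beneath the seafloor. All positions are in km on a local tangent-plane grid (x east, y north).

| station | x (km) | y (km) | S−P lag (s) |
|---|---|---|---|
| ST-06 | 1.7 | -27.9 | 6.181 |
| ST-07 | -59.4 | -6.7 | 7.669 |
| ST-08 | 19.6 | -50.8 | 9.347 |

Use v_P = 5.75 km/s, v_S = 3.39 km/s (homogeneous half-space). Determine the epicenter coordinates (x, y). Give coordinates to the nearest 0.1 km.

(-3.4, 22.9)

Distance from S−P lag: d = Δt · v_P v_S / (v_P − v_S) = Δt · (5.75·3.39)/(5.75−3.39) ≈ 8.2595·Δt.
So d_ST-06 = 51.05, d_ST-07 = 63.34, d_ST-08 = 77.20 km.
Circle about each station: (x − 1.7)² + (y + 27.9)² = 51.05²; (x + 59.4)² + (y + 6.7)² = 63.34²; (x − 19.6)² + (y + 50.8)² = 77.20².
Subtracting the ST-06 equation from the ST-07 and ST-08 equations removes the quadratic terms:
-122.2 x + 42.4 y = 1386.10
35.8 x − 45.8 y = -1170.24
Solving the 2×2 system: x ≈ -3.4, y ≈ 22.9 km.
Check against ST-06 (with the unrounded x, y): √((x − 1.7)²+(y + 27.9)²) = 51.05 ≈ 51.05 km. ✓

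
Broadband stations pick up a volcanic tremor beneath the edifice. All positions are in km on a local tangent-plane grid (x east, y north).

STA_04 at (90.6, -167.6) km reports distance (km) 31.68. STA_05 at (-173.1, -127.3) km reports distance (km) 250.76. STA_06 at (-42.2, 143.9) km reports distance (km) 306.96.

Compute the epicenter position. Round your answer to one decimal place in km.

Circle about each station: (x − 90.6)² + (y + 167.6)² = 31.68²; (x + 173.1)² + (y + 127.3)² = 250.76²; (x + 42.2)² + (y − 143.9)² = 306.96².
Subtracting the STA_04 equation from the STA_05 and STA_06 equations removes the quadratic terms:
-527.4 x + 80.6 y = -52006.18
-265.6 x + 623.0 y = -107030.89
Solving the 2×2 system: x ≈ 77.4, y ≈ -138.8 km.
Check against STA_04 (with the unrounded x, y): √((x − 90.6)²+(y + 167.6)²) = 31.68 ≈ 31.68 km. ✓

(77.4, -138.8)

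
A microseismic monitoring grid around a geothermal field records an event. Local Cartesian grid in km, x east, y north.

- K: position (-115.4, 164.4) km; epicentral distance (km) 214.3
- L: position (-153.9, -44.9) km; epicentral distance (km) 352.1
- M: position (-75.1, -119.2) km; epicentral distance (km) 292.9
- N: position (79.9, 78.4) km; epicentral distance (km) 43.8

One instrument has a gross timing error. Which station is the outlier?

Solve using three stations at a time. Using K, M, N (subtract circle equations pairwise → linear system) gives (x, y) ≈ (94.2, 119.8).
Distances from that point to each station vs reported:
  K: calculated 214.3 vs reported 214.3 → residual 0.0 km
  L: calculated 297.8 vs reported 352.1 → residual 54.3 km
  M: calculated 292.9 vs reported 292.9 → residual 0.0 km
  N: calculated 43.8 vs reported 43.8 → residual 0.0 km
K, M, N are mutually consistent (residuals ≈ 0); L is off by 54.3 km.

L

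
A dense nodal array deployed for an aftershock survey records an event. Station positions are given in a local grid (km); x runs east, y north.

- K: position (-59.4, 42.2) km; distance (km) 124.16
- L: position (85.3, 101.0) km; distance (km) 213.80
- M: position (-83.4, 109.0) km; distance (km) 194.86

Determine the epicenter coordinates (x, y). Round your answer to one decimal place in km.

Circle about each station: (x + 59.4)² + (y − 42.2)² = 124.16²; (x − 85.3)² + (y − 101.0)² = 213.80²; (x + 83.4)² + (y − 109.0)² = 194.86².
Subtracting pairs of circle equations eliminates x²+y² and gives linear equations (the radical axes):
289.4 x + 117.6 y = -18126.84
-48.0 x + 133.6 y = -9027.35
Solving the 2×2 system: x ≈ -30.7, y ≈ -78.6 km.

x ≈ -30.7 km, y ≈ -78.6 km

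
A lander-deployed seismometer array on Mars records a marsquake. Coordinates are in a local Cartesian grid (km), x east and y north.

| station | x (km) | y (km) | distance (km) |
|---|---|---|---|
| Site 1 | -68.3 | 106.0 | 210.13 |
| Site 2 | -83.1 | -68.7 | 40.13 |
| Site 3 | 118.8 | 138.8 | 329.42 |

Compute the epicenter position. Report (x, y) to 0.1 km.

-107.7 km east, -100.4 km north

Circle about each station: (x + 68.3)² + (y − 106.0)² = 210.13²; (x + 83.1)² + (y + 68.7)² = 40.13²; (x − 118.8)² + (y − 138.8)² = 329.42².
Subtracting the Site 1 equation from the Site 2 and Site 3 equations removes the quadratic terms:
-29.6 x − 349.4 y = 38268.61
374.2 x + 65.6 y = -46884.93
Solving the 2×2 system: x ≈ -107.7, y ≈ -100.4 km.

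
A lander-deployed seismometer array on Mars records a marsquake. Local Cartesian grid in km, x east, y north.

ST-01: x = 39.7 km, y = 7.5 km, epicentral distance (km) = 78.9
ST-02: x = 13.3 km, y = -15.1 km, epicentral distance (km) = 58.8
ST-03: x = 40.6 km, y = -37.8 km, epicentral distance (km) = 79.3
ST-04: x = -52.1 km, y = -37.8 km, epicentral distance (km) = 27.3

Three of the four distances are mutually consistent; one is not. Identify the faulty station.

ST-02

Solve using three stations at a time. Using ST-01, ST-03, ST-04 (subtract circle equations pairwise → linear system) gives (x, y) ≈ (-35.6, -16.0).
Distances from that point to each station vs reported:
  ST-01: calculated 78.9 vs reported 78.9 → residual 0.0 km
  ST-02: calculated 49.0 vs reported 58.8 → residual 9.8 km
  ST-03: calculated 79.3 vs reported 79.3 → residual 0.0 km
  ST-04: calculated 27.3 vs reported 27.3 → residual 0.0 km
ST-01, ST-03, ST-04 are mutually consistent (residuals ≈ 0); ST-02 is off by 9.8 km.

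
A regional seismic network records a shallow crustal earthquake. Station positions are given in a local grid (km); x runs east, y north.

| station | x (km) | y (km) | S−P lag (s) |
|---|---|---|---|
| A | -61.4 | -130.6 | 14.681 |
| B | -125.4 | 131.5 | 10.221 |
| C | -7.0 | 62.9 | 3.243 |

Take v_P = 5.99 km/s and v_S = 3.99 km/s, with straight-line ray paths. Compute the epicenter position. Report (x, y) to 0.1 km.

-40.6 km east, 43.6 km north

Distance from S−P lag: d = Δt · v_P v_S / (v_P − v_S) = Δt · (5.99·3.99)/(5.99−3.99) ≈ 11.9501·Δt.
So d_A = 175.44, d_B = 122.14, d_C = 38.75 km.
Circle about each station: (x + 61.4)² + (y + 130.6)² = 175.44²; (x + 125.4)² + (y − 131.5)² = 122.14²; (x + 7.0)² + (y − 62.9)² = 38.75².
Subtracting pairs of circle equations eliminates x²+y² and gives linear equations (the radical axes):
-128.0 x + 524.2 y = 28052.10
108.8 x + 387.0 y = 12456.72
Solving the 2×2 system: x ≈ -40.6, y ≈ 43.6 km.
Check against A (with the unrounded x, y): √((x + 61.4)²+(y + 130.6)²) = 175.44 ≈ 175.44 km. ✓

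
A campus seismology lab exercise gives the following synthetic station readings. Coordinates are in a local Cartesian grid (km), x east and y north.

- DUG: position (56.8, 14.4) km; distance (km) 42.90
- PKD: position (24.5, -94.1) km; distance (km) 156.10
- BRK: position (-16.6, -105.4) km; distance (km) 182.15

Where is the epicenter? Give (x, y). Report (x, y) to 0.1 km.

(68.4, 55.7)

Circle about each station: (x − 56.8)² + (y − 14.4)² = 42.90²; (x − 24.5)² + (y + 94.1)² = 156.10²; (x + 16.6)² + (y + 105.4)² = 182.15².
Subtracting pairs of circle equations eliminates x²+y² and gives linear equations (the radical axes):
-64.6 x − 217.0 y = -16505.34
-146.8 x − 239.6 y = -23387.09
Solving the 2×2 system: x ≈ 68.4, y ≈ 55.7 km.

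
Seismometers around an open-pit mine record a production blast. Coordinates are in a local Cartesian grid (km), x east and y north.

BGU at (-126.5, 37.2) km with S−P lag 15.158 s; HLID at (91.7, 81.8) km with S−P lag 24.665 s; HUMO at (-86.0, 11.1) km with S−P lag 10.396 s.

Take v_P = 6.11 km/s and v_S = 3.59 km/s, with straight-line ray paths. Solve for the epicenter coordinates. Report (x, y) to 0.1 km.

Distance from S−P lag: d = Δt · v_P v_S / (v_P − v_S) = Δt · (6.11·3.59)/(6.11−3.59) ≈ 8.7043·Δt.
So d_BGU = 131.94, d_HLID = 214.69, d_HUMO = 90.49 km.
Circle about each station: (x + 126.5)² + (y − 37.2)² = 131.94²; (x − 91.7)² + (y − 81.8)² = 214.69²; (x + 86.0)² + (y − 11.1)² = 90.49².
Subtracting the BGU equation from the HLID and HUMO equations removes the quadratic terms:
436.4 x + 89.2 y = -30969.59
81.0 x − 52.2 y = -647.16
Solving the 2×2 system: x ≈ -55.8, y ≈ -74.2 km.

x ≈ -55.8 km, y ≈ -74.2 km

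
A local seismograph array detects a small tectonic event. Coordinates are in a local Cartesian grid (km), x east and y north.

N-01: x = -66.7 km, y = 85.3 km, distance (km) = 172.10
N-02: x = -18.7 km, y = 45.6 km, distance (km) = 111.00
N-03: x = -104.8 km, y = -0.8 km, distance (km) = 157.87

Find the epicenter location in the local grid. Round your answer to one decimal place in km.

x ≈ 47.1 km, y ≈ -43.8 km

Circle about each station: (x + 66.7)² + (y − 85.3)² = 172.10²; (x + 18.7)² + (y − 45.6)² = 111.00²; (x + 104.8)² + (y + 0.8)² = 157.87².
Subtracting the N-01 equation from the N-02 and N-03 equations removes the quadratic terms:
96.0 x − 79.4 y = 8001.48
-76.2 x − 172.2 y = 3954.17
Solving the 2×2 system: x ≈ 47.1, y ≈ -43.8 km.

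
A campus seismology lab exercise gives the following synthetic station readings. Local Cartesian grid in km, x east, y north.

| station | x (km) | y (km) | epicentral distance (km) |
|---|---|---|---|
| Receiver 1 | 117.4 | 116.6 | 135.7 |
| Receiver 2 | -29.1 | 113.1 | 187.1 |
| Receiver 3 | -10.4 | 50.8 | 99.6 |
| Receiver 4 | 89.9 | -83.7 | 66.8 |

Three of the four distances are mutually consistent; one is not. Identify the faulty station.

Receiver 3

Solve using three stations at a time. Using Receiver 1, Receiver 2, Receiver 4 (subtract circle equations pairwise → linear system) gives (x, y) ≈ (104.0, -18.4).
Distances from that point to each station vs reported:
  Receiver 1: calculated 135.7 vs reported 135.7 → residual 0.0 km
  Receiver 2: calculated 187.1 vs reported 187.1 → residual 0.0 km
  Receiver 3: calculated 133.7 vs reported 99.6 → residual 34.1 km
  Receiver 4: calculated 66.8 vs reported 66.8 → residual 0.0 km
Receiver 1, Receiver 2, Receiver 4 are mutually consistent (residuals ≈ 0); Receiver 3 is off by 34.1 km.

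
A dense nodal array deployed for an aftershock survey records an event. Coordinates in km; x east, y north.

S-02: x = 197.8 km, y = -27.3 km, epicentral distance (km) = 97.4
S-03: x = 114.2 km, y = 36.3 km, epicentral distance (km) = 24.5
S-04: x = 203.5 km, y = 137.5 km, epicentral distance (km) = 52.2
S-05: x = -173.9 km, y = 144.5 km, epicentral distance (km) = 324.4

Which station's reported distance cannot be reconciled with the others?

S-04

Solve using three stations at a time. Using S-02, S-03, S-05 (subtract circle equations pairwise → linear system) gives (x, y) ≈ (135.7, 47.7).
Distances from that point to each station vs reported:
  S-02: calculated 97.4 vs reported 97.4 → residual 0.0 km
  S-03: calculated 24.3 vs reported 24.5 → residual 0.2 km
  S-04: calculated 112.5 vs reported 52.2 → residual 60.3 km
  S-05: calculated 324.4 vs reported 324.4 → residual 0.0 km
S-02, S-03, S-05 are mutually consistent (residuals ≈ 0); S-04 is off by 60.3 km.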